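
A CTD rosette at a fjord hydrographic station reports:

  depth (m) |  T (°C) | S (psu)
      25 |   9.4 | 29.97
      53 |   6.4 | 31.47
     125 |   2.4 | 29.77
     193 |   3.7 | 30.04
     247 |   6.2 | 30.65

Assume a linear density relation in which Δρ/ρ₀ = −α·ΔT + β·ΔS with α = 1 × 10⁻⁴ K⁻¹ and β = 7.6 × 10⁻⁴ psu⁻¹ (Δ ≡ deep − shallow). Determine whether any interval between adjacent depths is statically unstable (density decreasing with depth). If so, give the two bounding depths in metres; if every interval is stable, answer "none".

Evaluate Δρ/ρ₀ = −αΔT + βΔS across each adjacent pair:
  25–53 m: −αΔT+βΔS = −(1 × 10⁻⁴)(-3.0)+(7.6 × 10⁻⁴)(+1.50) = 1.4 × 10⁻³ → stable
  53–125 m: −αΔT+βΔS = −(1 × 10⁻⁴)(-4.0)+(7.6 × 10⁻⁴)(-1.70) = -8.9 × 10⁻⁴ → UNSTABLE
  125–193 m: −αΔT+βΔS = −(1 × 10⁻⁴)(+1.3)+(7.6 × 10⁻⁴)(+0.27) = 7.5 × 10⁻⁵ → stable
  193–247 m: −αΔT+βΔS = −(1 × 10⁻⁴)(+2.5)+(7.6 × 10⁻⁴)(+0.61) = 2.1 × 10⁻⁴ → stable
The 53–125 m interval has Δρ < 0: lighter water underlies denser water.

53–125 m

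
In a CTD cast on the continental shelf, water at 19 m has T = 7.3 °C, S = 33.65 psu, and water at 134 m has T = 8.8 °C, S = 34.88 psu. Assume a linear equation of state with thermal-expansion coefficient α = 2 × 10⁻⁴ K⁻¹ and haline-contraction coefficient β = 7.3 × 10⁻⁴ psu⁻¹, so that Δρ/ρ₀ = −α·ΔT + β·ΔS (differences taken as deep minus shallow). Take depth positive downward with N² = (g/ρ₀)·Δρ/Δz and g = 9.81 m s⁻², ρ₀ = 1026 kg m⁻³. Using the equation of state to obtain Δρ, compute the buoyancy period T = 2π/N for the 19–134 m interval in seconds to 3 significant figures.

ΔT = +1.5 K, ΔS = +1.23 psu (deep − shallow).
Δρ/ρ₀ = −αΔT + βΔS = -3.00 × 10⁻⁴ + 8.979 × 10⁻⁴ = 5.979 × 10⁻⁴, so Δρ ≈ 0.6134 kg m⁻³.
N² = (g/ρ₀)·Δρ/Δz = g·(Δρ/ρ₀)/Δz = 9.81 × 5.979 × 10⁻⁴ / 115 = 5.1003 × 10⁻⁵ s⁻².
N = √(5.1003 × 10⁻⁵) = 7.1416 × 10⁻³ rad s⁻¹ → T = 2π/N = 879.80 s ≈ 880 s.

880 s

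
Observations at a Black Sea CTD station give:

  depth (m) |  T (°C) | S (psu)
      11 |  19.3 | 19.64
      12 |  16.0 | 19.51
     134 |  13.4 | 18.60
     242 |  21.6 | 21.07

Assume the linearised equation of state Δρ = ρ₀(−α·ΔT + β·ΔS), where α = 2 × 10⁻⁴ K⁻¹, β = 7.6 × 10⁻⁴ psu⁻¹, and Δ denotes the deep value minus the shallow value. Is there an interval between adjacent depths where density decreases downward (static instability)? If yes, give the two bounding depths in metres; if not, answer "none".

12–134 m

Evaluate Δρ/ρ₀ = −αΔT + βΔS across each adjacent pair:
  11–12 m: −αΔT+βΔS = −(2 × 10⁻⁴)(-3.3)+(7.6 × 10⁻⁴)(-0.13) = 5.6 × 10⁻⁴ → stable
  12–134 m: −αΔT+βΔS = −(2 × 10⁻⁴)(-2.6)+(7.6 × 10⁻⁴)(-0.91) = -1.7 × 10⁻⁴ → UNSTABLE
  134–242 m: −αΔT+βΔS = −(2 × 10⁻⁴)(+8.2)+(7.6 × 10⁻⁴)(+2.47) = 2.4 × 10⁻⁴ → stable
The 12–134 m interval has Δρ < 0: lighter water underlies denser water.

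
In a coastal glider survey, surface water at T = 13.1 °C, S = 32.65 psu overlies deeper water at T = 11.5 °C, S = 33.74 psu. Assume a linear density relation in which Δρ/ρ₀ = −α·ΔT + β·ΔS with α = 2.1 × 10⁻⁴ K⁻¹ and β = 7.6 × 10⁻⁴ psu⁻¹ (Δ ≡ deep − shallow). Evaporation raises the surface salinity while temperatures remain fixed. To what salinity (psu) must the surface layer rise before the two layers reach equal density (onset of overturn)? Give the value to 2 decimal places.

34.18 psu

Neutral buoyancy requires −α(T_deep − T_surf) + β(S_deep − S_surf′) = 0.
S_surf′ = S_deep − (α/β)·ΔT = 33.74 − (2.1 × 10⁻⁴/7.6 × 10⁻⁴)·(-1.6) = 34.1821 psu.
Increase required: 34.1821 − 32.65 = 1.5321 psu.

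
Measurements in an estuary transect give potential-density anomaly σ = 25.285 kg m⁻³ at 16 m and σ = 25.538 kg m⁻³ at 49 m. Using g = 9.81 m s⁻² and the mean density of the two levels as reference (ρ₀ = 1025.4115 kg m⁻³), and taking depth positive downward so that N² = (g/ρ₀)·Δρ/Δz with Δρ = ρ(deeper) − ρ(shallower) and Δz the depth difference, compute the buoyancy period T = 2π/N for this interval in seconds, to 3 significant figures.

734 s

Δρ = 1025.538 − 1025.285 = 0.253 kg m⁻³ over Δz = 49 − 16 = 33 m.
N² = (9.81/1025.4115) × (0.253/33) = 7.3346 × 10⁻⁵ s⁻².
N = √(7.3346 × 10⁻⁵) = 8.5642 × 10⁻³ rad s⁻¹, so T = 2π/N = 733.66 s ≈ 734 s.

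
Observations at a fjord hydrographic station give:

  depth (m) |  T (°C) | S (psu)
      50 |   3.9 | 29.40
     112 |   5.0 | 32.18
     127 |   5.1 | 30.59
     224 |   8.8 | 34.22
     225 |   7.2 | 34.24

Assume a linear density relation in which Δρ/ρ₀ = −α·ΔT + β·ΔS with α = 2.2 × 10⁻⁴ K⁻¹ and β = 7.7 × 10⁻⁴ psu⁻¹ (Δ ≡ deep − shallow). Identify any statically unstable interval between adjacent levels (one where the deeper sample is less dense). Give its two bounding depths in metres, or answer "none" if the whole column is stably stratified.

Evaluate Δρ/ρ₀ = −αΔT + βΔS across each adjacent pair:
  50–112 m: −αΔT+βΔS = −(2.2 × 10⁻⁴)(+1.1)+(7.7 × 10⁻⁴)(+2.78) = 1.9 × 10⁻³ → stable
  112–127 m: −αΔT+βΔS = −(2.2 × 10⁻⁴)(+0.1)+(7.7 × 10⁻⁴)(-1.59) = -1.2 × 10⁻³ → UNSTABLE
  127–224 m: −αΔT+βΔS = −(2.2 × 10⁻⁴)(+3.7)+(7.7 × 10⁻⁴)(+3.63) = 2.0 × 10⁻³ → stable
  224–225 m: −αΔT+βΔS = −(2.2 × 10⁻⁴)(-1.6)+(7.7 × 10⁻⁴)(+0.02) = 3.7 × 10⁻⁴ → stable
The 112–127 m interval has Δρ < 0: lighter water underlies denser water.

112–127 m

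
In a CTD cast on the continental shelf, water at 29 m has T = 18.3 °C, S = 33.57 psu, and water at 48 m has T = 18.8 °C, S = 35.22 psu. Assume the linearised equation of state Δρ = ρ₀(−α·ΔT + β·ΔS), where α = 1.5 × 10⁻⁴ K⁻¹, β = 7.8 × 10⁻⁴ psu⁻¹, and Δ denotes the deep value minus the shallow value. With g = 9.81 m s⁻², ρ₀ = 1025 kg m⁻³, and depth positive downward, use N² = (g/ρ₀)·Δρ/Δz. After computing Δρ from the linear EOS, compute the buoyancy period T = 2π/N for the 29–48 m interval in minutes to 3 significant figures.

4.19 min

ΔT = +0.5 K, ΔS = +1.65 psu (deep − shallow).
Δρ/ρ₀ = −αΔT + βΔS = -7.50 × 10⁻⁵ + 1.287 × 10⁻³ = 1.212 × 10⁻³, so Δρ ≈ 1.242 kg m⁻³.
N² = (g/ρ₀)·Δρ/Δz = g·(Δρ/ρ₀)/Δz = 9.81 × 1.212 × 10⁻³ / 19 = 6.2577 × 10⁻⁴ s⁻².
N = √(6.2577 × 10⁻⁴) = 0.025015 rad s⁻¹ → T = 2π/N = 251.18 s = 4.1863 min ≈ 4.19 min.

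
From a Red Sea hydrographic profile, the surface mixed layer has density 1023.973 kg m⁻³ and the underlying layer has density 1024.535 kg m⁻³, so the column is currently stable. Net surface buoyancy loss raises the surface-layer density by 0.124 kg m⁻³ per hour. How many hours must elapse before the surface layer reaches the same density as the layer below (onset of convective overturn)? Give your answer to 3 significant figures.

4.53 hours

Density deficit of the surface layer: 1024.535 − 1023.973 = 0.562 kg m⁻³.
Required change = 0.562 / 0.124 = 4.53 hours.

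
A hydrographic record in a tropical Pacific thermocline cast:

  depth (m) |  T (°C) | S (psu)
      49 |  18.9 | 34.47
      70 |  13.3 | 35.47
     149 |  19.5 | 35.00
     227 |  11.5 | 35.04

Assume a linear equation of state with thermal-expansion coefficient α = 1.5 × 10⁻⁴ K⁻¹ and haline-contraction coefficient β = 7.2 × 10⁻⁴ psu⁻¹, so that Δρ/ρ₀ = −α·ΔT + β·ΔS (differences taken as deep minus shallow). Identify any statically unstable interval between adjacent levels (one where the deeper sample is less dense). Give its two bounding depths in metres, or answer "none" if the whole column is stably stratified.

70–149 m

Evaluate Δρ/ρ₀ = −αΔT + βΔS across each adjacent pair:
  49–70 m: −αΔT+βΔS = −(1.5 × 10⁻⁴)(-5.6)+(7.2 × 10⁻⁴)(+1.00) = 1.6 × 10⁻³ → stable
  70–149 m: −αΔT+βΔS = −(1.5 × 10⁻⁴)(+6.2)+(7.2 × 10⁻⁴)(-0.47) = -1.3 × 10⁻³ → UNSTABLE
  149–227 m: −αΔT+βΔS = −(1.5 × 10⁻⁴)(-8.0)+(7.2 × 10⁻⁴)(+0.04) = 1.2 × 10⁻³ → stable
The 70–149 m interval has Δρ < 0: lighter water underlies denser water.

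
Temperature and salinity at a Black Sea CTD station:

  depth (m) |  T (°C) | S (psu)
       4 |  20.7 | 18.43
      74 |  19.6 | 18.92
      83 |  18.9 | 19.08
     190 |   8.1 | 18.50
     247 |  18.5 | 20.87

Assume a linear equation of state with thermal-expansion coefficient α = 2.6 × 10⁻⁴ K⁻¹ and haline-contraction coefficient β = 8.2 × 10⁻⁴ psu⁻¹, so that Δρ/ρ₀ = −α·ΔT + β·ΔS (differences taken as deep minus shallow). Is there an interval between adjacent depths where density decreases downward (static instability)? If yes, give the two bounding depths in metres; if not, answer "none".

190–247 m

Evaluate Δρ/ρ₀ = −αΔT + βΔS across each adjacent pair:
  4–74 m: −αΔT+βΔS = −(2.6 × 10⁻⁴)(-1.1)+(8.2 × 10⁻⁴)(+0.49) = 6.9 × 10⁻⁴ → stable
  74–83 m: −αΔT+βΔS = −(2.6 × 10⁻⁴)(-0.7)+(8.2 × 10⁻⁴)(+0.16) = 3.1 × 10⁻⁴ → stable
  83–190 m: −αΔT+βΔS = −(2.6 × 10⁻⁴)(-10.8)+(8.2 × 10⁻⁴)(-0.58) = 2.3 × 10⁻³ → stable
  190–247 m: −αΔT+βΔS = −(2.6 × 10⁻⁴)(+10.4)+(8.2 × 10⁻⁴)(+2.37) = -7.6 × 10⁻⁴ → UNSTABLE
The 190–247 m interval has Δρ < 0: lighter water underlies denser water.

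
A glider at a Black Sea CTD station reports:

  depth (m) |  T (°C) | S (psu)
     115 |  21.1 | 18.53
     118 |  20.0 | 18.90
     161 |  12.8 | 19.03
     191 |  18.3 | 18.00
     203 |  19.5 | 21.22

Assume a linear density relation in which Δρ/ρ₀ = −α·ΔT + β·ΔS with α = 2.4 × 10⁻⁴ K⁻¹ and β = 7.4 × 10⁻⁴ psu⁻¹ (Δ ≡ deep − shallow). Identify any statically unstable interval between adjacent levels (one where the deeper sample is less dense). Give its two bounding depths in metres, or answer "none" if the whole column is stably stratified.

161–191 m

Evaluate Δρ/ρ₀ = −αΔT + βΔS across each adjacent pair:
  115–118 m: −αΔT+βΔS = −(2.4 × 10⁻⁴)(-1.1)+(7.4 × 10⁻⁴)(+0.37) = 5.4 × 10⁻⁴ → stable
  118–161 m: −αΔT+βΔS = −(2.4 × 10⁻⁴)(-7.2)+(7.4 × 10⁻⁴)(+0.13) = 1.8 × 10⁻³ → stable
  161–191 m: −αΔT+βΔS = −(2.4 × 10⁻⁴)(+5.5)+(7.4 × 10⁻⁴)(-1.03) = -2.1 × 10⁻³ → UNSTABLE
  191–203 m: −αΔT+βΔS = −(2.4 × 10⁻⁴)(+1.2)+(7.4 × 10⁻⁴)(+3.22) = 2.1 × 10⁻³ → stable
The 161–191 m interval has Δρ < 0: lighter water underlies denser water.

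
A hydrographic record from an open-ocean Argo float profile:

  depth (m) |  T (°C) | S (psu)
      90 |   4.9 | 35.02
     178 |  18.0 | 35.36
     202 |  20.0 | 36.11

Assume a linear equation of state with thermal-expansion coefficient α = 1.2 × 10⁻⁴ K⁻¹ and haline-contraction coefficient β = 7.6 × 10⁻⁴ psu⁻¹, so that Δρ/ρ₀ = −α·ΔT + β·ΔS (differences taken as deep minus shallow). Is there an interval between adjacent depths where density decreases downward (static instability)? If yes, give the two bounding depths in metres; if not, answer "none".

Evaluate Δρ/ρ₀ = −αΔT + βΔS across each adjacent pair:
  90–178 m: −αΔT+βΔS = −(1.2 × 10⁻⁴)(+13.1)+(7.6 × 10⁻⁴)(+0.34) = -1.3 × 10⁻³ → UNSTABLE
  178–202 m: −αΔT+βΔS = −(1.2 × 10⁻⁴)(+2.0)+(7.6 × 10⁻⁴)(+0.75) = 3.3 × 10⁻⁴ → stable
The 90–178 m interval has Δρ < 0: lighter water underlies denser water.

90–178 m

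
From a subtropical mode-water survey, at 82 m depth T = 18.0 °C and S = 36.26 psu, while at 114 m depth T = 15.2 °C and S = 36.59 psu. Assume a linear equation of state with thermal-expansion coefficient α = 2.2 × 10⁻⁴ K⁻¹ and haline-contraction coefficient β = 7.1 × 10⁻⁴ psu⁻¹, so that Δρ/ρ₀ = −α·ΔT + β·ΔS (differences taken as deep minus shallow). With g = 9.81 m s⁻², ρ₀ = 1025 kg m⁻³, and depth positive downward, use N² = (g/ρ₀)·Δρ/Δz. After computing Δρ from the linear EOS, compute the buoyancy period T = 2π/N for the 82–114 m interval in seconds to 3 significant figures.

389 s

ΔT = -2.8 K, ΔS = +0.33 psu (deep − shallow).
Δρ/ρ₀ = −αΔT + βΔS = 6.16 × 10⁻⁴ + 2.343 × 10⁻⁴ = 8.503 × 10⁻⁴, so Δρ ≈ 0.8716 kg m⁻³.
N² = (g/ρ₀)·Δρ/Δz = g·(Δρ/ρ₀)/Δz = 9.81 × 8.503 × 10⁻⁴ / 32 = 2.6067 × 10⁻⁴ s⁻².
N = √(2.6067 × 10⁻⁴) = 0.016145 rad s⁻¹ → T = 2π/N = 389.17 s ≈ 389 s.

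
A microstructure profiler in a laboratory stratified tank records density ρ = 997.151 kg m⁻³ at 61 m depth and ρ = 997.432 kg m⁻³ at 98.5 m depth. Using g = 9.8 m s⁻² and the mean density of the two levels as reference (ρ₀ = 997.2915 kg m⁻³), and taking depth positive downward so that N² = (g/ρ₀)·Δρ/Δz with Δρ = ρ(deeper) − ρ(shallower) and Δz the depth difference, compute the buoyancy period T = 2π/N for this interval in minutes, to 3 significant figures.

Δρ = 997.432 − 997.151 = 0.281 kg m⁻³ over Δz = 98.5 − 61 = 37.5 m.
N² = (9.8/997.2915) × (0.281/37.5) = 7.3634 × 10⁻⁵ s⁻².
N = √(7.3634 × 10⁻⁵) = 8.5810 × 10⁻³ rad s⁻¹, so T = 2π/N = 732.22 s = 12.204 min ≈ 12.2 min.

12.2 min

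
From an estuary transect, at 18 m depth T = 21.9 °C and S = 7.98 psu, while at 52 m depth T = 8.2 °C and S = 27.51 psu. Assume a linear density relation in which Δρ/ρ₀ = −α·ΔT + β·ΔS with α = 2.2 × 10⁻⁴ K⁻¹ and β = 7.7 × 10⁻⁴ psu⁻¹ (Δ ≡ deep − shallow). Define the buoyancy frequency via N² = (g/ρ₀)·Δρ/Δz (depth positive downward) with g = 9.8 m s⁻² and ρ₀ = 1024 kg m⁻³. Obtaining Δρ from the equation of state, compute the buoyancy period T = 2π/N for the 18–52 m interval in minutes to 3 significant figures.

ΔT = -13.7 K, ΔS = +19.53 psu (deep − shallow).
Δρ/ρ₀ = −αΔT + βΔS = 3.014 × 10⁻³ + 0.0150381 = 0.0180521, so Δρ ≈ 18.49 kg m⁻³.
N² = (g/ρ₀)·Δρ/Δz = g·(Δρ/ρ₀)/Δz = 9.8 × 0.0180521 / 34 = 5.2033 × 10⁻³ s⁻².
N = √(5.2033 × 10⁻³) = 0.072134 rad s⁻¹ → T = 2π/N = 87.104 s = 1.4517 min ≈ 1.45 min.

1.45 min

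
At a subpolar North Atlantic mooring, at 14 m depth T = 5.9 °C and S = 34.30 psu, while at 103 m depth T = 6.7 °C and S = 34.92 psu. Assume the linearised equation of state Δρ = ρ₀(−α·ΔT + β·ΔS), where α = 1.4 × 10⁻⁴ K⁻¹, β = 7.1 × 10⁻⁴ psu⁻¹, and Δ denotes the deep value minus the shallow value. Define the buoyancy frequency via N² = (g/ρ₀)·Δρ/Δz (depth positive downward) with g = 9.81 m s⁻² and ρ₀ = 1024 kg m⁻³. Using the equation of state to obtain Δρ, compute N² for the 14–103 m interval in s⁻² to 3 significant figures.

ΔT = +0.8 K, ΔS = +0.62 psu (deep − shallow).
Δρ/ρ₀ = −αΔT + βΔS = -1.12 × 10⁻⁴ + 4.402 × 10⁻⁴ = 3.282 × 10⁻⁴, so Δρ ≈ 0.3361 kg m⁻³.
N² = (g/ρ₀)·Δρ/Δz = g·(Δρ/ρ₀)/Δz = 9.81 × 3.282 × 10⁻⁴ / 89 = 3.6176 × 10⁻⁵ s⁻² ≈ 3.62 × 10⁻⁵ s⁻².

3.62 × 10⁻⁵ s⁻²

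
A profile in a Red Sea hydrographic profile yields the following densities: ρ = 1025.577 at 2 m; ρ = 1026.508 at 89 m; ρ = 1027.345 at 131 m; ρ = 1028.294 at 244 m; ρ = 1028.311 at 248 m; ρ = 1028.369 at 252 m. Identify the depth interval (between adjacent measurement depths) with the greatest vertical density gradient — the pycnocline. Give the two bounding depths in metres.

Compute the density gradient over each adjacent pair:
  2–89 m: Δρ/Δz = 0.931/87 = 0.011 kg m⁻⁴
  89–131 m: Δρ/Δz = 0.837/42 = 0.020 kg m⁻⁴
  131–244 m: Δρ/Δz = 0.949/113 = 8.4 × 10⁻³ kg m⁻⁴
  244–248 m: Δρ/Δz = 0.017/4 = 4.3 × 10⁻³ kg m⁻⁴
  248–252 m: Δρ/Δz = 0.058/4 = 0.015 kg m⁻⁴
The largest gradient is in the 89–131 m interval — the pycnocline.

89–131 m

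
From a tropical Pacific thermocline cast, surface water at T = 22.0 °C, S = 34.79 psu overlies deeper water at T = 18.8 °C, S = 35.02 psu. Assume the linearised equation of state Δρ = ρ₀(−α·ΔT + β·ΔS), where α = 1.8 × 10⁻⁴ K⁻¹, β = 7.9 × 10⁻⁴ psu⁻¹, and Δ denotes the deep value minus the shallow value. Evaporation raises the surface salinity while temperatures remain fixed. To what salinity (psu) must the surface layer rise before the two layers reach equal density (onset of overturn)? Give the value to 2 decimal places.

Neutral buoyancy requires −α(T_deep − T_surf) + β(S_deep − S_surf′) = 0.
S_surf′ = S_deep − (α/β)·ΔT = 35.02 − (1.8 × 10⁻⁴/7.9 × 10⁻⁴)·(-3.2) = 35.7491 psu.
Increase required: 35.7491 − 34.79 = 0.9591 psu.

35.75 psu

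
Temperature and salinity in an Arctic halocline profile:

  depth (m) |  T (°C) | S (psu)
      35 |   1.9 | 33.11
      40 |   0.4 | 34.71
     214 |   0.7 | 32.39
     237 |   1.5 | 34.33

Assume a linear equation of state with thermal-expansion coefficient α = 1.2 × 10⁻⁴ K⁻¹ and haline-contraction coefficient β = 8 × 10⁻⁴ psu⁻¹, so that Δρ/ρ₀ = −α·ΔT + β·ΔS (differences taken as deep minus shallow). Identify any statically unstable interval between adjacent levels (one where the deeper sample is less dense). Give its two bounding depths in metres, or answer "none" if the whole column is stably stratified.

40–214 m

Evaluate Δρ/ρ₀ = −αΔT + βΔS across each adjacent pair:
  35–40 m: −αΔT+βΔS = −(1.2 × 10⁻⁴)(-1.5)+(8 × 10⁻⁴)(+1.60) = 1.5 × 10⁻³ → stable
  40–214 m: −αΔT+βΔS = −(1.2 × 10⁻⁴)(+0.3)+(8 × 10⁻⁴)(-2.32) = -1.9 × 10⁻³ → UNSTABLE
  214–237 m: −αΔT+βΔS = −(1.2 × 10⁻⁴)(+0.8)+(8 × 10⁻⁴)(+1.94) = 1.5 × 10⁻³ → stable
The 40–214 m interval has Δρ < 0: lighter water underlies denser water.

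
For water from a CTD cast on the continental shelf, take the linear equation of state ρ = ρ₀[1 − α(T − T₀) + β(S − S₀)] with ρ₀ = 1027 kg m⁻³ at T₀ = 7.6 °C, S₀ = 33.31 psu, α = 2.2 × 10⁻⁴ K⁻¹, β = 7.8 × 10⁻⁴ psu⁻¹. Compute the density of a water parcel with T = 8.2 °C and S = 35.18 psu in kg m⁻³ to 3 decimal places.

T − T₀ = +0.6 K, S − S₀ = +1.87 psu.
Bracket = 1 − α·(+0.6) + β·(+1.87) = 1 + (1.3266 × 10⁻³) = 1.0013266.
ρ = 1027 × 1.0013266 = 1028.362 kg m⁻³.

1028.362 kg m⁻³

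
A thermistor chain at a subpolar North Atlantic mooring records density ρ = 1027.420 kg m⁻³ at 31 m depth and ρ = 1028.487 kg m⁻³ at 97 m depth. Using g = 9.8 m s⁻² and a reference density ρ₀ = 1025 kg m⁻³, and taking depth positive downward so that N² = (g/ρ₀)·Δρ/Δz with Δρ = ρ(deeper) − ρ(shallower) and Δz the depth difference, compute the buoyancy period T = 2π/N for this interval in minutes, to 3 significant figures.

Δρ = 1028.487 − 1027.420 = 1.067 kg m⁻³ over Δz = 97 − 31 = 66 m.
N² = (9.8/1025) × (1.067/66) = 1.5457 × 10⁻⁴ s⁻².
N = √(1.5457 × 10⁻⁴) = 0.012433 rad s⁻¹, so T = 2π/N = 505.36 s = 8.4227 min ≈ 8.42 min.
N² > 0, so the interval is statically stable.

8.42 min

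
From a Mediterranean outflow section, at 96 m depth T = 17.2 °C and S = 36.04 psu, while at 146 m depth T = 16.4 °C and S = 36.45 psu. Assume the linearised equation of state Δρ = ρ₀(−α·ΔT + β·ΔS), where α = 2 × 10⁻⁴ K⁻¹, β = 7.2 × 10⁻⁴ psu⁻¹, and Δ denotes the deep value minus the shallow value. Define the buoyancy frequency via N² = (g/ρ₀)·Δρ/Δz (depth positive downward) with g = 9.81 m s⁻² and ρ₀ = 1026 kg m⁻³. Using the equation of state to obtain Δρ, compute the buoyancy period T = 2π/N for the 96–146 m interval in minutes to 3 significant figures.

ΔT = -0.8 K, ΔS = +0.41 psu (deep − shallow).
Δρ/ρ₀ = −αΔT + βΔS = 1.60 × 10⁻⁴ + 2.952 × 10⁻⁴ = 4.552 × 10⁻⁴, so Δρ ≈ 0.4670 kg m⁻³.
N² = (g/ρ₀)·Δρ/Δz = g·(Δρ/ρ₀)/Δz = 9.81 × 4.552 × 10⁻⁴ / 50 = 8.9310 × 10⁻⁵ s⁻².
N = √(8.9310 × 10⁻⁵) = 9.4504 × 10⁻³ rad s⁻¹ → T = 2π/N = 664.86 s = 11.081 min ≈ 11.1 min.

11.1 min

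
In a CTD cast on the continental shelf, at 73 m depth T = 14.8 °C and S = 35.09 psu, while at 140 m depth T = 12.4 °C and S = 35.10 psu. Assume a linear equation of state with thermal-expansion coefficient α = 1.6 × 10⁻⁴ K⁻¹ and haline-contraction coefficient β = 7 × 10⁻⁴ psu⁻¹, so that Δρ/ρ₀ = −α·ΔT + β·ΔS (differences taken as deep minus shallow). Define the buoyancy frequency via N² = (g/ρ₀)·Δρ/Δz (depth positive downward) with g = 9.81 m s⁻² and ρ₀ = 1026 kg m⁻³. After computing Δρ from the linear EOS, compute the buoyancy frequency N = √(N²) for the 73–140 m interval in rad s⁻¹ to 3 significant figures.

7.57 × 10⁻³ rad s⁻¹

ΔT = -2.4 K, ΔS = +0.01 psu (deep − shallow).
Δρ/ρ₀ = −αΔT + βΔS = 3.84 × 10⁻⁴ + 7.00 × 10⁻⁶ = 3.91 × 10⁻⁴, so Δρ ≈ 0.4012 kg m⁻³.
N² = (g/ρ₀)·Δρ/Δz = g·(Δρ/ρ₀)/Δz = 9.81 × 3.91 × 10⁻⁴ / 67 = 5.7249 × 10⁻⁵ s⁻².
N = √(5.7249 × 10⁻⁵) = 7.5663 × 10⁻³ rad s⁻¹ ≈ 7.57 × 10⁻³ rad s⁻¹.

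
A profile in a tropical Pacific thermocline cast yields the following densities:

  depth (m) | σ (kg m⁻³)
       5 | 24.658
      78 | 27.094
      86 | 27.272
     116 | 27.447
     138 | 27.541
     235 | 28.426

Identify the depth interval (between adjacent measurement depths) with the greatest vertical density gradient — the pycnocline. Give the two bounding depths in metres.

Compute the density gradient over each adjacent pair:
  5–78 m: Δρ/Δz = 2.436/73 = 0.033 kg m⁻⁴
  78–86 m: Δρ/Δz = 0.178/8 = 0.022 kg m⁻⁴
  86–116 m: Δρ/Δz = 0.175/30 = 5.8 × 10⁻³ kg m⁻⁴
  116–138 m: Δρ/Δz = 0.094/22 = 4.3 × 10⁻³ kg m⁻⁴
  138–235 m: Δρ/Δz = 0.885/97 = 9.1 × 10⁻³ kg m⁻⁴
The largest gradient is in the 5–78 m interval — the pycnocline.

5–78 m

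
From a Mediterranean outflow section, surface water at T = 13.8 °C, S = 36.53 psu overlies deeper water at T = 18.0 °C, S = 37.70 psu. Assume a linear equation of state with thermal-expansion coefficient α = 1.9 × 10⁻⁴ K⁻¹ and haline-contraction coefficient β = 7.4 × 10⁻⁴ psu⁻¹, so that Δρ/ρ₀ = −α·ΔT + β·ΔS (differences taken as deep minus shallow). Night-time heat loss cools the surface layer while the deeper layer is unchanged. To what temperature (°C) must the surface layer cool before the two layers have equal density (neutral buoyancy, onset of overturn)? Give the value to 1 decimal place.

13.4 °C

Neutral buoyancy requires Δρ = 0, i.e. −α(T_deep − T_surf′) + β(S_deep − S_surf) = 0.
T_surf′ = T_deep − (β/α)·ΔS = 18.0 − (7.4 × 10⁻⁴/1.9 × 10⁻⁴)·(+1.17) = 13.443 °C.
Cooling required: 13.8 − (13.443) = 0.357 °C.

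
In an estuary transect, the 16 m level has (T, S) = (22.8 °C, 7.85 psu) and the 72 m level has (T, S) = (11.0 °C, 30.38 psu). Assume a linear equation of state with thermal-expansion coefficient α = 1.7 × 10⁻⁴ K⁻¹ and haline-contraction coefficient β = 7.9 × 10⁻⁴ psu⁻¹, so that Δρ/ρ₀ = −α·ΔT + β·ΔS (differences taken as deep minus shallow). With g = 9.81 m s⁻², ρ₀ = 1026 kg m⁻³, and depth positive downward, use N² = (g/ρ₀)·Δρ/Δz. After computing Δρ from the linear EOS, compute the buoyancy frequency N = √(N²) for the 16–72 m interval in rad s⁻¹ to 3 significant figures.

0.0589 rad s⁻¹

ΔT = -11.8 K, ΔS = +22.53 psu (deep − shallow).
Δρ/ρ₀ = −αΔT + βΔS = 2.006 × 10⁻³ + 0.0177987 = 0.0198047, so Δρ ≈ 20.32 kg m⁻³.
N² = (g/ρ₀)·Δρ/Δz = g·(Δρ/ρ₀)/Δz = 9.81 × 0.0198047 / 56 = 3.4694 × 10⁻³ s⁻².
N = √(3.4694 × 10⁻³) = 0.058902 rad s⁻¹ ≈ 0.0589 rad s⁻¹.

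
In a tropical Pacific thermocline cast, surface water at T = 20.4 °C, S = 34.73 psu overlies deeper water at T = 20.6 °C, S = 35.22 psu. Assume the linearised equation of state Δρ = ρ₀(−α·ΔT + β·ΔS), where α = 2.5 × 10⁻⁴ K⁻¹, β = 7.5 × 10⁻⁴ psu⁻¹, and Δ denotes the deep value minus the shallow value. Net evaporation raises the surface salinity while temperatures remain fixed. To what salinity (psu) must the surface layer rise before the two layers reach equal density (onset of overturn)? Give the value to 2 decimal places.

Neutral buoyancy requires −α(T_deep − T_surf) + β(S_deep − S_surf′) = 0.
S_surf′ = S_deep − (α/β)·ΔT = 35.22 − (2.5 × 10⁻⁴/7.5 × 10⁻⁴)·(+0.2) = 35.1533 psu.
Increase required: 35.1533 − 34.73 = 0.4233 psu.

35.15 psu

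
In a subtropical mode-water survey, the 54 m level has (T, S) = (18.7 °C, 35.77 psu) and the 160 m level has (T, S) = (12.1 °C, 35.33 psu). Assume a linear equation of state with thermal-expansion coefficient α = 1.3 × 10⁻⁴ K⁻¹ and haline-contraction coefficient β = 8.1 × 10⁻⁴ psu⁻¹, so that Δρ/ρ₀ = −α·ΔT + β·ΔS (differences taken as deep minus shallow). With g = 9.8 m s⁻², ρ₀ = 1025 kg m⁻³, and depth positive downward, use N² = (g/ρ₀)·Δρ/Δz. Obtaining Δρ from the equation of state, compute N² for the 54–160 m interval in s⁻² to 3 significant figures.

ΔT = -6.6 K, ΔS = -0.44 psu (deep − shallow).
Δρ/ρ₀ = −αΔT + βΔS = 8.58 × 10⁻⁴ − 3.564 × 10⁻⁴ = 5.016 × 10⁻⁴, so Δρ ≈ 0.5141 kg m⁻³.
N² = (g/ρ₀)·Δρ/Δz = g·(Δρ/ρ₀)/Δz = 9.8 × 5.016 × 10⁻⁴ / 106 = 4.6374 × 10⁻⁵ s⁻² ≈ 4.64 × 10⁻⁵ s⁻².

4.64 × 10⁻⁵ s⁻²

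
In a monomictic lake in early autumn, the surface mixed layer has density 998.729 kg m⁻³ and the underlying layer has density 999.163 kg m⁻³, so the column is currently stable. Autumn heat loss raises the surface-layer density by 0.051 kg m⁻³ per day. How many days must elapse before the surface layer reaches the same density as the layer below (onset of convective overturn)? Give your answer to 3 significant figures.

8.51 days

Density deficit of the surface layer: 999.163 − 998.729 = 0.434 kg m⁻³.
Required change = 0.434 / 0.051 = 8.51 days.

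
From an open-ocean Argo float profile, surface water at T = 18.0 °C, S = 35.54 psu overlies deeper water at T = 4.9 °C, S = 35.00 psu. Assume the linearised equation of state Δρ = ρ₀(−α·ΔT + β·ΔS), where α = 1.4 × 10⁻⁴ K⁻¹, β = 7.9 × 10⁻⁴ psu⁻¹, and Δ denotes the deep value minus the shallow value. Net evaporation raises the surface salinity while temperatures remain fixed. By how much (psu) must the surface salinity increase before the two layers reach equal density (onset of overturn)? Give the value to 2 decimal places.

1.78 psu

Neutral buoyancy requires −α(T_deep − T_surf) + β(S_deep − S_surf′) = 0.
S_surf′ = S_deep − (α/β)·ΔT = 35.00 − (1.4 × 10⁻⁴/7.9 × 10⁻⁴)·(-13.1) = 37.3215 psu.
Increase required: 37.3215 − 35.54 = 1.7815 psu.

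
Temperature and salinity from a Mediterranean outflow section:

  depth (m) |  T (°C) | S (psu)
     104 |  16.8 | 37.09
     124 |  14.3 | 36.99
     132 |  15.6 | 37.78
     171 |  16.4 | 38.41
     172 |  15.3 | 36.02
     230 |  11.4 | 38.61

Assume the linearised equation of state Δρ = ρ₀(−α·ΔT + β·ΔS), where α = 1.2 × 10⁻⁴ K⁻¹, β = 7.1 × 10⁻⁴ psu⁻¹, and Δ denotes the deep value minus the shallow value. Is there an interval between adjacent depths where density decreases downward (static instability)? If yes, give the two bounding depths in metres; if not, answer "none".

171–172 m

Evaluate Δρ/ρ₀ = −αΔT + βΔS across each adjacent pair:
  104–124 m: −αΔT+βΔS = −(1.2 × 10⁻⁴)(-2.5)+(7.1 × 10⁻⁴)(-0.10) = 2.3 × 10⁻⁴ → stable
  124–132 m: −αΔT+βΔS = −(1.2 × 10⁻⁴)(+1.3)+(7.1 × 10⁻⁴)(+0.79) = 4.0 × 10⁻⁴ → stable
  132–171 m: −αΔT+βΔS = −(1.2 × 10⁻⁴)(+0.8)+(7.1 × 10⁻⁴)(+0.63) = 3.5 × 10⁻⁴ → stable
  171–172 m: −αΔT+βΔS = −(1.2 × 10⁻⁴)(-1.1)+(7.1 × 10⁻⁴)(-2.39) = -1.6 × 10⁻³ → UNSTABLE
  172–230 m: −αΔT+βΔS = −(1.2 × 10⁻⁴)(-3.9)+(7.1 × 10⁻⁴)(+2.59) = 2.3 × 10⁻³ → stable
The 171–172 m interval has Δρ < 0: lighter water underlies denser water.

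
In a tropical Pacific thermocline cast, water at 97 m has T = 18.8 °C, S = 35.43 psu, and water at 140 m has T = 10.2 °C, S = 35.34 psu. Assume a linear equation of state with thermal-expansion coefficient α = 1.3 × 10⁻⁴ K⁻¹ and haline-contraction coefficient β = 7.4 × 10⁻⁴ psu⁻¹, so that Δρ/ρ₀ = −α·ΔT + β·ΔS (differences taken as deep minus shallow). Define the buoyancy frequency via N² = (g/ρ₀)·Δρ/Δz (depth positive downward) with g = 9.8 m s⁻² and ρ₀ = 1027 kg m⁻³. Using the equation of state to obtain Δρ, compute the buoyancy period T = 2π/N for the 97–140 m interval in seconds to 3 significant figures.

ΔT = -8.6 K, ΔS = -0.09 psu (deep − shallow).
Δρ/ρ₀ = −αΔT + βΔS = 1.118 × 10⁻³ − 6.66 × 10⁻⁵ = 1.0514 × 10⁻³, so Δρ ≈ 1.080 kg m⁻³.
N² = (g/ρ₀)·Δρ/Δz = g·(Δρ/ρ₀)/Δz = 9.8 × 1.0514 × 10⁻³ / 43 = 2.3962 × 10⁻⁴ s⁻².
N = √(2.3962 × 10⁻⁴) = 0.015480 rad s⁻¹ → T = 2π/N = 405.89 s ≈ 406 s.

406 s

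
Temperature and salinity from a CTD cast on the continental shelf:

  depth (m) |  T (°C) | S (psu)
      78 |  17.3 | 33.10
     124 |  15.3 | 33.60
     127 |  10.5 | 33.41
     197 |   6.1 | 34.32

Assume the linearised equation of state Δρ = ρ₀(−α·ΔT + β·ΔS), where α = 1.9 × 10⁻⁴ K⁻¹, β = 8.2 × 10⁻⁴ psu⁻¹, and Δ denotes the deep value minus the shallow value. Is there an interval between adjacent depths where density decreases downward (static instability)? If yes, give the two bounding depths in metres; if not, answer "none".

none

Evaluate Δρ/ρ₀ = −αΔT + βΔS across each adjacent pair:
  78–124 m: −αΔT+βΔS = −(1.9 × 10⁻⁴)(-2.0)+(8.2 × 10⁻⁴)(+0.50) = 7.9 × 10⁻⁴ → stable
  124–127 m: −αΔT+βΔS = −(1.9 × 10⁻⁴)(-4.8)+(8.2 × 10⁻⁴)(-0.19) = 7.6 × 10⁻⁴ → stable
  127–197 m: −αΔT+βΔS = −(1.9 × 10⁻⁴)(-4.4)+(8.2 × 10⁻⁴)(+0.91) = 1.6 × 10⁻³ → stable
Every interval has Δρ > 0: the column is stably stratified throughout.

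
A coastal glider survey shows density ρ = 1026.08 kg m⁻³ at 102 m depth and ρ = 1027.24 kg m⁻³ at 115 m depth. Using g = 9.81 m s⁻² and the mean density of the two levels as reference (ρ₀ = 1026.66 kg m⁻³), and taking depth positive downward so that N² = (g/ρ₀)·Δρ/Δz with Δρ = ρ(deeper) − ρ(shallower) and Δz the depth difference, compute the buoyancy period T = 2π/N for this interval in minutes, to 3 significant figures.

3.59 min

Δρ = 1027.24 − 1026.08 = 1.16 kg m⁻³ over Δz = 115 − 102 = 13 m.
N² = (9.81/1026.66) × (1.16/13) = 8.5262 × 10⁻⁴ s⁻².
N = √(8.5262 × 10⁻⁴) = 0.029200 rad s⁻¹, so T = 2π/N = 215.18 s = 3.5863 min ≈ 3.59 min.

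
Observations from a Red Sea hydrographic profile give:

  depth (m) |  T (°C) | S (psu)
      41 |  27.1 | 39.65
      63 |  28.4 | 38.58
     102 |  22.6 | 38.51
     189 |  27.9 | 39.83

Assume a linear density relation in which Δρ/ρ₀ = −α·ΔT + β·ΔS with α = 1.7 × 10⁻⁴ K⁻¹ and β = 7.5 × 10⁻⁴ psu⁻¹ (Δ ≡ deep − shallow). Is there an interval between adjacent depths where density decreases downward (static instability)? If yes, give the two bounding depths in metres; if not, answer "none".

41–63 m

Evaluate Δρ/ρ₀ = −αΔT + βΔS across each adjacent pair:
  41–63 m: −αΔT+βΔS = −(1.7 × 10⁻⁴)(+1.3)+(7.5 × 10⁻⁴)(-1.07) = -1.0 × 10⁻³ → UNSTABLE
  63–102 m: −αΔT+βΔS = −(1.7 × 10⁻⁴)(-5.8)+(7.5 × 10⁻⁴)(-0.07) = 9.3 × 10⁻⁴ → stable
  102–189 m: −αΔT+βΔS = −(1.7 × 10⁻⁴)(+5.3)+(7.5 × 10⁻⁴)(+1.32) = 8.9 × 10⁻⁵ → stable
The 41–63 m interval has Δρ < 0: lighter water underlies denser water.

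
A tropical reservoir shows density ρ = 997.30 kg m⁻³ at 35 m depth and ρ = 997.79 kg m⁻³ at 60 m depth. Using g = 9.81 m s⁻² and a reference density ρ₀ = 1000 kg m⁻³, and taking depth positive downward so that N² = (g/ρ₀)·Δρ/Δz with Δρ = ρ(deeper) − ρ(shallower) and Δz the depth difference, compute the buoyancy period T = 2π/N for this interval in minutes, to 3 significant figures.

Δρ = 997.79 − 997.30 = 0.49 kg m⁻³ over Δz = 60 − 35 = 25 m.
N² = (9.81/1000) × (0.49/25) = 1.9228 × 10⁻⁴ s⁻².
N = √(1.9228 × 10⁻⁴) = 0.013867 rad s⁻¹, so T = 2π/N = 453.10 s = 7.5517 min ≈ 7.55 min.

7.55 min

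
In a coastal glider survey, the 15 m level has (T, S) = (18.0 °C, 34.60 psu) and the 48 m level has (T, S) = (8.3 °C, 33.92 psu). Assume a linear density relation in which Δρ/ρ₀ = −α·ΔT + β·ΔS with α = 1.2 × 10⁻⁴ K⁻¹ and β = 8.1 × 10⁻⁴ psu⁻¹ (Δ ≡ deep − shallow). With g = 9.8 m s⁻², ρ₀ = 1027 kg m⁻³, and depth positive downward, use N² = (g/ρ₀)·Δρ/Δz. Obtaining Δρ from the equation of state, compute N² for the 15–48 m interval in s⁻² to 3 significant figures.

ΔT = -9.7 K, ΔS = -0.68 psu (deep − shallow).
Δρ/ρ₀ = −αΔT + βΔS = 1.164 × 10⁻³ − 5.508 × 10⁻⁴ = 6.132 × 10⁻⁴, so Δρ ≈ 0.6298 kg m⁻³.
N² = (g/ρ₀)·Δρ/Δz = g·(Δρ/ρ₀)/Δz = 9.8 × 6.132 × 10⁻⁴ / 33 = 1.8210 × 10⁻⁴ s⁻² ≈ 1.82 × 10⁻⁴ s⁻².

1.82 × 10⁻⁴ s⁻²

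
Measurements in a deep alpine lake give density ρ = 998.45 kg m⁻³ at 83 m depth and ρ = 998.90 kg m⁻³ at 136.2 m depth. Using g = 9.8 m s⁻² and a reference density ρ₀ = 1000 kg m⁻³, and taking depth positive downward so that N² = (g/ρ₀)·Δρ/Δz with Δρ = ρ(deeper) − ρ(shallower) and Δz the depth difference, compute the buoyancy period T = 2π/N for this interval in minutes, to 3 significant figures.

Δρ = 998.90 − 998.45 = 0.45 kg m⁻³ over Δz = 136.2 − 83 = 53.2 m.
N² = (9.8/1000) × (0.45/53.2) = 8.2895 × 10⁻⁵ s⁻².
N = √(8.2895 × 10⁻⁵) = 9.1047 × 10⁻³ rad s⁻¹, so T = 2π/N = 690.10 s = 11.502 min ≈ 11.5 min.
Since Δρ > 0 the layer is stably stratified.

11.5 min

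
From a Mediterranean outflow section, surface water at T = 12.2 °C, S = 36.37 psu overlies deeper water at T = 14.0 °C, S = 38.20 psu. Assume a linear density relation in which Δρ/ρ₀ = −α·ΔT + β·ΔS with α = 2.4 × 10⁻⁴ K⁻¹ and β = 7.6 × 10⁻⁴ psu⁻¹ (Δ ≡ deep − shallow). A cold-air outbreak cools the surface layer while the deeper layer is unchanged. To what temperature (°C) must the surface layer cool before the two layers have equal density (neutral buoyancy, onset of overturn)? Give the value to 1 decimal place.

Neutral buoyancy requires Δρ = 0, i.e. −α(T_deep − T_surf′) + β(S_deep − S_surf) = 0.
T_surf′ = T_deep − (β/α)·ΔS = 14.0 − (7.6 × 10⁻⁴/2.4 × 10⁻⁴)·(+1.83) = 8.205 °C.
Cooling required: 12.2 − (8.205) = 3.995 °C.

8.2 °C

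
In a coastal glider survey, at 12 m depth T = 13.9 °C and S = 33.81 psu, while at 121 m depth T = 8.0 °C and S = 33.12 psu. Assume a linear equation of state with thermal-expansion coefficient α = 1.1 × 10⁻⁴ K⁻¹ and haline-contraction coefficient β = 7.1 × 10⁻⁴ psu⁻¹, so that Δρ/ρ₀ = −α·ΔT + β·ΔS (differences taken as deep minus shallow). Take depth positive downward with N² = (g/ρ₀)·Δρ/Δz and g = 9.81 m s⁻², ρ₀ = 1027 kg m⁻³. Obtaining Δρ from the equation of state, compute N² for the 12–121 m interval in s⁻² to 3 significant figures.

ΔT = -5.9 K, ΔS = -0.69 psu (deep − shallow).
Δρ/ρ₀ = −αΔT + βΔS = 6.49 × 10⁻⁴ − 4.899 × 10⁻⁴ = 1.591 × 10⁻⁴, so Δρ ≈ 0.1634 kg m⁻³.
N² = (g/ρ₀)·Δρ/Δz = g·(Δρ/ρ₀)/Δz = 9.81 × 1.591 × 10⁻⁴ / 109 = 1.4319 × 10⁻⁵ s⁻² ≈ 1.43 × 10⁻⁵ s⁻².

1.43 × 10⁻⁵ s⁻²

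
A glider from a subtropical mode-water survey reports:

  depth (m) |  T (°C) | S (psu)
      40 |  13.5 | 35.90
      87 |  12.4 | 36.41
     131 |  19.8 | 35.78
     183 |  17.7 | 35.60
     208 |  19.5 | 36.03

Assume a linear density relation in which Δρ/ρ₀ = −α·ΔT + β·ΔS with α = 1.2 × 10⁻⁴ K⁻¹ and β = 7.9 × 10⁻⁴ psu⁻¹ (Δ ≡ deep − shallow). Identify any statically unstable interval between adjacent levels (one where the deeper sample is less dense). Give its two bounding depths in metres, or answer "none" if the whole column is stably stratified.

Evaluate Δρ/ρ₀ = −αΔT + βΔS across each adjacent pair:
  40–87 m: −αΔT+βΔS = −(1.2 × 10⁻⁴)(-1.1)+(7.9 × 10⁻⁴)(+0.51) = 5.3 × 10⁻⁴ → stable
  87–131 m: −αΔT+βΔS = −(1.2 × 10⁻⁴)(+7.4)+(7.9 × 10⁻⁴)(-0.63) = -1.4 × 10⁻³ → UNSTABLE
  131–183 m: −αΔT+βΔS = −(1.2 × 10⁻⁴)(-2.1)+(7.9 × 10⁻⁴)(-0.18) = 1.1 × 10⁻⁴ → stable
  183–208 m: −αΔT+βΔS = −(1.2 × 10⁻⁴)(+1.8)+(7.9 × 10⁻⁴)(+0.43) = 1.2 × 10⁻⁴ → stable
The 87–131 m interval has Δρ < 0: lighter water underlies denser water.

87–131 m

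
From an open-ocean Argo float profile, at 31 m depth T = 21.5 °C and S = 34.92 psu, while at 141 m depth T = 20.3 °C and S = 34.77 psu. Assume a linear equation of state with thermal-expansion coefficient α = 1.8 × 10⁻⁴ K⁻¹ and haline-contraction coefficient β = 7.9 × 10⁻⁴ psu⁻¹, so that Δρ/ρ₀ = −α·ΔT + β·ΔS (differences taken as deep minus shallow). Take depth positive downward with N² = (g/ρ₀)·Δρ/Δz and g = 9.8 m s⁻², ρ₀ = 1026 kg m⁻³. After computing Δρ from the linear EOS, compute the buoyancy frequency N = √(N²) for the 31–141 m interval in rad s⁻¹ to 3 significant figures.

ΔT = -1.2 K, ΔS = -0.15 psu (deep − shallow).
Δρ/ρ₀ = −αΔT + βΔS = 2.16 × 10⁻⁴ − 1.185 × 10⁻⁴ = 9.75 × 10⁻⁵, so Δρ ≈ 0.1000 kg m⁻³.
N² = (g/ρ₀)·Δρ/Δz = g·(Δρ/ρ₀)/Δz = 9.8 × 9.75 × 10⁻⁵ / 110 = 8.6864 × 10⁻⁶ s⁻².
N = √(8.6864 × 10⁻⁶) = 2.9473 × 10⁻³ rad s⁻¹ ≈ 2.95 × 10⁻³ rad s⁻¹.

2.95 × 10⁻³ rad s⁻¹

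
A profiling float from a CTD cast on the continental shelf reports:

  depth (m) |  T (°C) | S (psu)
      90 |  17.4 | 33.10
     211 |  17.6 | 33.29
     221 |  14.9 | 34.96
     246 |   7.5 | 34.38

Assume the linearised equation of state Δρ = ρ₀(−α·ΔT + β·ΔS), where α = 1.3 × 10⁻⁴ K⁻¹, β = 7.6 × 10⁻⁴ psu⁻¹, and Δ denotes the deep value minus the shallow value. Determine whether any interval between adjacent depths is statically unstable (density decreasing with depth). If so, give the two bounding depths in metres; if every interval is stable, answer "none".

Evaluate Δρ/ρ₀ = −αΔT + βΔS across each adjacent pair:
  90–211 m: −αΔT+βΔS = −(1.3 × 10⁻⁴)(+0.2)+(7.6 × 10⁻⁴)(+0.19) = 1.2 × 10⁻⁴ → stable
  211–221 m: −αΔT+βΔS = −(1.3 × 10⁻⁴)(-2.7)+(7.6 × 10⁻⁴)(+1.67) = 1.6 × 10⁻³ → stable
  221–246 m: −αΔT+βΔS = −(1.3 × 10⁻⁴)(-7.4)+(7.6 × 10⁻⁴)(-0.58) = 5.2 × 10⁻⁴ → stable
Every interval has Δρ > 0: the column is stably stratified throughout.

none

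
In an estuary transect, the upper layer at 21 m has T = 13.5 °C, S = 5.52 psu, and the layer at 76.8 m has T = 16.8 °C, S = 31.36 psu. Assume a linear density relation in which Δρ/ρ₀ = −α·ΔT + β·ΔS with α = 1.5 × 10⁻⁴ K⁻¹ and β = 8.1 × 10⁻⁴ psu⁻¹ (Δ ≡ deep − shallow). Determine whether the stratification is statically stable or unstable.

ΔT = 16.8 − 13.5 = +3.3 K and ΔS = 31.36 − 5.52 = +25.84 psu (deep − shallow).
−αΔT = -4.95 × 10⁻⁴; βΔS = 0.0209304; sum Δρ/ρ₀ = 0.0204354.
Δρ/ρ₀ > 0, so Δρ > 0: deeper water is denser → statically stable.

stable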